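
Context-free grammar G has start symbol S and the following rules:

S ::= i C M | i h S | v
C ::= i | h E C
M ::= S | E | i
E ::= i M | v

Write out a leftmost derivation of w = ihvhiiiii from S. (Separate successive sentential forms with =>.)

S => iCM => ihECM => ihvCM => ihvhECM => ihvhiMCM => ihvhiECM => ihvhiiMCM => ihvhiiiCM => ihvhiiiiM => ihvhiiiii

S => iCM   [S ::= i C M]
iCM => ihECM   [C ::= h E C]
ihECM => ihvCM   [E ::= v]
ihvCM => ihvhECM   [C ::= h E C]
ihvhECM => ihvhiMCM   [E ::= i M]
ihvhiMCM => ihvhiECM   [M ::= E]
ihvhiECM => ihvhiiMCM   [E ::= i M]
ihvhiiMCM => ihvhiiiCM   [M ::= i]
ihvhiiiCM => ihvhiiiiM   [C ::= i]
ihvhiiiiM => ihvhiiiii   [M ::= i]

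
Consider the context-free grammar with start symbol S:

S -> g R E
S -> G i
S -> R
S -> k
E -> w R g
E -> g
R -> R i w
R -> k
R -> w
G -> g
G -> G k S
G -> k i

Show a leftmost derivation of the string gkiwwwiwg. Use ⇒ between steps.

S ⇒ gRE   [S -> g R E]
gRE ⇒ gRiwE   [R -> R i w]
gRiwE ⇒ gkiwE   [R -> k]
gkiwE ⇒ gkiwwRg   [E -> w R g]
gkiwwRg ⇒ gkiwwRiwg   [R -> R i w]
gkiwwRiwg ⇒ gkiwwwiwg   [R -> w]

S⇒gRE⇒gRiwE⇒gkiwE⇒gkiwwRg⇒gkiwwRiwg⇒gkiwwwiwg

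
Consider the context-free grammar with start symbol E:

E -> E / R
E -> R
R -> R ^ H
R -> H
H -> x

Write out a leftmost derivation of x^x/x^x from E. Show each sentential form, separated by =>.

E => E/R => R/R => R^H/R => H^H/R => x^H/R => x^x/R => x^x/R^H => x^x/H^H => x^x/x^H => x^x/x^x

E => E/R   [E -> E / R]
E/R => R/R   [E -> R]
R/R => R^H/R   [R -> R ^ H]
R^H/R => H^H/R   [R -> H]
H^H/R => x^H/R   [H -> x]
x^H/R => x^x/R   [H -> x]
x^x/R => x^x/R^H   [R -> R ^ H]
x^x/R^H => x^x/H^H   [R -> H]
x^x/H^H => x^x/x^H   [H -> x]
x^x/x^H => x^x/x^x   [H -> x]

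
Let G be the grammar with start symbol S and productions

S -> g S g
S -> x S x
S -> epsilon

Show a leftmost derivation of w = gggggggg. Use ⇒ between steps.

S ⇒ gSg ⇒ ggSgg ⇒ gggSggg ⇒ ggggSgggg ⇒ gggggggg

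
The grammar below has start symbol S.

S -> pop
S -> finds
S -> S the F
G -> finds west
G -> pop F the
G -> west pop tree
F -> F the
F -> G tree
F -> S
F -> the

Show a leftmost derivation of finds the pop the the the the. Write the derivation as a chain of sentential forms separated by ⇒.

S ⇒ S the F   [S -> S the F]
S the F ⇒ finds the F   [S -> finds]
finds the F ⇒ finds the S   [F -> S]
finds the S ⇒ finds the S the F   [S -> S the F]
finds the S the F ⇒ finds the S the F the F   [S -> S the F]
finds the S the F the F ⇒ finds the pop the F the F   [S -> pop]
finds the pop the F the F ⇒ finds the pop the the the F   [F -> the]
finds the pop the the the F ⇒ finds the pop the the the the   [F -> the]

S ⇒ S the F ⇒ finds the F ⇒ finds the S ⇒ finds the S the F ⇒ finds the S the F the F ⇒ finds the pop the F the F ⇒ finds the pop the the the F ⇒ finds the pop the the the the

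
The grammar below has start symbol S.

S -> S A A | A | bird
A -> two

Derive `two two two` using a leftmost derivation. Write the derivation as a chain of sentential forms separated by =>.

S => S A A => A A A => two A A => two two A => two two two

S => S A A   [S -> S A A]
S A A => A A A   [S -> A]
A A A => two A A   [A -> two]
two A A => two two A   [A -> two]
two two A => two two two   [A -> two]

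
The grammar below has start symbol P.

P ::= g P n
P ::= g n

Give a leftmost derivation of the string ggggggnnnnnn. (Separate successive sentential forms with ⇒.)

P ⇒ gPn ⇒ ggPnn ⇒ gggPnnn ⇒ ggggPnnnn ⇒ gggggPnnnnn ⇒ ggggggnnnnnn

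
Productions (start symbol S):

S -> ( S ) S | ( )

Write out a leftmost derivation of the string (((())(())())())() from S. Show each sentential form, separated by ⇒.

S ⇒ (S)S ⇒ ((S)S)S ⇒ (((S)S)S)S ⇒ (((())S)S)S ⇒ (((())(S)S)S)S ⇒ (((())(())S)S)S ⇒ (((())(())())S)S ⇒ (((())(())())())S ⇒ (((())(())())())()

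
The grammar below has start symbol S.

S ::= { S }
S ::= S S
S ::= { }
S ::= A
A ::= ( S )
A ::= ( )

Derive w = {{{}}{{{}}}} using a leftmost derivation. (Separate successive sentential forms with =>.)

S => {S} => {SS} => {{S}S} => {{{}}S} => {{{}}{S}} => {{{}}{{S}}} => {{{}}{{{}}}}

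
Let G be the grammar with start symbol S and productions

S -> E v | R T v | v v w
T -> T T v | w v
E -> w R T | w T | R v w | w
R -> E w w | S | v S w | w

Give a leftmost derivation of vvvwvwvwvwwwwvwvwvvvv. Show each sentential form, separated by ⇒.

S ⇒ RTv ⇒ EwwTv ⇒ RvwwwTv ⇒ vSwvwwwTv ⇒ vEvwvwwwTv ⇒ vRvwvwvwwwTv ⇒ vSvwvwvwwwTv ⇒ vvvwvwvwvwwwTv ⇒ vvvwvwvwvwwwTTvv ⇒ vvvwvwvwvwwwwvTvv ⇒ vvvwvwvwvwwwwvTTvvv ⇒ vvvwvwvwvwwwwvwvTvvv ⇒ vvvwvwvwvwwwwvwvwvvvv

S ⇒ RTv   [S -> R T v]
RTv ⇒ EwwTv   [R -> E w w]
EwwTv ⇒ RvwwwTv   [E -> R v w]
RvwwwTv ⇒ vSwvwwwTv   [R -> v S w]
vSwvwwwTv ⇒ vEvwvwwwTv   [S -> E v]
vEvwvwwwTv ⇒ vRvwvwvwwwTv   [E -> R v w]
vRvwvwvwwwTv ⇒ vSvwvwvwwwTv   [R -> S]
vSvwvwvwwwTv ⇒ vvvwvwvwvwwwTv   [S -> v v w]
vvvwvwvwvwwwTv ⇒ vvvwvwvwvwwwTTvv   [T -> T T v]
vvvwvwvwvwwwTTvv ⇒ vvvwvwvwvwwwwvTvv   [T -> w v]
vvvwvwvwvwwwwvTvv ⇒ vvvwvwvwvwwwwvTTvvv   [T -> T T v]
vvvwvwvwvwwwwvTTvvv ⇒ vvvwvwvwvwwwwvwvTvvv   [T -> w v]
vvvwvwvwvwwwwvwvTvvv ⇒ vvvwvwvwvwwwwvwvwvvvv   [T -> w v]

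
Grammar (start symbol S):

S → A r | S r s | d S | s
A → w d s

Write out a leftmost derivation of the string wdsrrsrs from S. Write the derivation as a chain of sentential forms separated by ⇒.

S ⇒ Srs ⇒ Srsrs ⇒ Arrsrs ⇒ wdsrrsrs

S ⇒ Srs   [S → S r s]
Srs ⇒ Srsrs   [S → S r s]
Srsrs ⇒ Arrsrs   [S → A r]
Arrsrs ⇒ wdsrrsrs   [A → w d s]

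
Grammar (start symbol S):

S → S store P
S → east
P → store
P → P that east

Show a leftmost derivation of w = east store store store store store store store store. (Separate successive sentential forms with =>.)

S => S store P => S store P store P => S store P store P store P => S store P store P store P store P => east store P store P store P store P => east store store store P store P store P => east store store store store store P store P => east store store store store store store store P => east store store store store store store store store

S => S store P   [S → S store P]
S store P => S store P store P   [S → S store P]
S store P store P => S store P store P store P   [S → S store P]
S store P store P store P => S store P store P store P store P   [S → S store P]
S store P store P store P store P => east store P store P store P store P   [S → east]
east store P store P store P store P => east store store store P store P store P   [P → store]
east store store store P store P store P => east store store store store store P store P   [P → store]
east store store store store store P store P => east store store store store store store store P   [P → store]
east store store store store store store store P => east store store store store store store store store   [P → store]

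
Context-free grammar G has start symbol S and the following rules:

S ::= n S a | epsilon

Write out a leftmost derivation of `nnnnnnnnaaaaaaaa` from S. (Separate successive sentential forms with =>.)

S=>nSa=>nnSaa=>nnnSaaa=>nnnnSaaaa=>nnnnnSaaaaa=>nnnnnnSaaaaaa=>nnnnnnnSaaaaaaa=>nnnnnnnnSaaaaaaaa=>nnnnnnnnaaaaaaaa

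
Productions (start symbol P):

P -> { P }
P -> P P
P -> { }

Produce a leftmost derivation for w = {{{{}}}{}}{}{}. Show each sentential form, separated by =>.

P => PP   [P -> P P]
PP => PPP   [P -> P P]
PPP => {P}PP   [P -> { P }]
{P}PP => {PP}PP   [P -> P P]
{PP}PP => {{P}P}PP   [P -> { P }]
{{P}P}PP => {{{P}}P}PP   [P -> { P }]
{{{P}}P}PP => {{{{}}}P}PP   [P -> { }]
{{{{}}}P}PP => {{{{}}}{}}PP   [P -> { }]
{{{{}}}{}}PP => {{{{}}}{}}{}P   [P -> { }]
{{{{}}}{}}{}P => {{{{}}}{}}{}{}   [P -> { }]

P => PP => PPP => {P}PP => {PP}PP => {{P}P}PP => {{{P}}P}PP => {{{{}}}P}PP => {{{{}}}{}}PP => {{{{}}}{}}{}P => {{{{}}}{}}{}{}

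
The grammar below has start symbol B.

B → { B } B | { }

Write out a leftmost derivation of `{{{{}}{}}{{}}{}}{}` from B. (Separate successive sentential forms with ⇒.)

B ⇒ {B}B ⇒ {{B}B}B ⇒ {{{B}B}B}B ⇒ {{{{}}B}B}B ⇒ {{{{}}{}}B}B ⇒ {{{{}}{}}{B}B}B ⇒ {{{{}}{}}{{}}B}B ⇒ {{{{}}{}}{{}}{}}B ⇒ {{{{}}{}}{{}}{}}{}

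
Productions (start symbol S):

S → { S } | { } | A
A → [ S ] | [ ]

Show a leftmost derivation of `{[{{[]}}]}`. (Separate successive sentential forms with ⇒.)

S ⇒ {S} ⇒ {A} ⇒ {[S]} ⇒ {[{S}]} ⇒ {[{{S}}]} ⇒ {[{{A}}]} ⇒ {[{{[]}}]}

S ⇒ {S}   [S → { S }]
{S} ⇒ {A}   [S → A]
{A} ⇒ {[S]}   [A → [ S ]]
{[S]} ⇒ {[{S}]}   [S → { S }]
{[{S}]} ⇒ {[{{S}}]}   [S → { S }]
{[{{S}}]} ⇒ {[{{A}}]}   [S → A]
{[{{A}}]} ⇒ {[{{[]}}]}   [A → [ ]]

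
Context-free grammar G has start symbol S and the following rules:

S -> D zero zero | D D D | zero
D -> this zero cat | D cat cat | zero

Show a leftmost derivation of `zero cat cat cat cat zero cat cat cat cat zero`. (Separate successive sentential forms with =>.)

S => D D D => D cat cat D D => D cat cat cat cat D D => zero cat cat cat cat D D => zero cat cat cat cat D cat cat D => zero cat cat cat cat D cat cat cat cat D => zero cat cat cat cat zero cat cat cat cat D => zero cat cat cat cat zero cat cat cat cat zero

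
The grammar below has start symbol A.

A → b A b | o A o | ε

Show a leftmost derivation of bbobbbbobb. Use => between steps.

A=>bAb=>bbAbb=>bboAobb=>bbobAbobb=>bbobbAbbobb=>bbobbbbobb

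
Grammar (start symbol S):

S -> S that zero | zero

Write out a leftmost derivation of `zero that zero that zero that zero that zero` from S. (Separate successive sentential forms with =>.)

S => S that zero => S that zero that zero => S that zero that zero that zero => S that zero that zero that zero that zero => zero that zero that zero that zero that zero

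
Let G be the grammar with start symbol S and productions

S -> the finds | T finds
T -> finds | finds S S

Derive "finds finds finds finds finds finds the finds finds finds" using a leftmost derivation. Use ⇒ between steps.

S ⇒ T finds   [S -> T finds]
T finds ⇒ finds S S finds   [T -> finds S S]
finds S S finds ⇒ finds T finds S finds   [S -> T finds]
finds T finds S finds ⇒ finds finds finds S finds   [T -> finds]
finds finds finds S finds ⇒ finds finds finds T finds finds   [S -> T finds]
finds finds finds T finds finds ⇒ finds finds finds finds S S finds finds   [T -> finds S S]
finds finds finds finds S S finds finds ⇒ finds finds finds finds T finds S finds finds   [S -> T finds]
finds finds finds finds T finds S finds finds ⇒ finds finds finds finds finds finds S finds finds   [T -> finds]
finds finds finds finds finds finds S finds finds ⇒ finds finds finds finds finds finds the finds finds finds   [S -> the finds]

S ⇒ T finds ⇒ finds S S finds ⇒ finds T finds S finds ⇒ finds finds finds S finds ⇒ finds finds finds T finds finds ⇒ finds finds finds finds S S finds finds ⇒ finds finds finds finds T finds S finds finds ⇒ finds finds finds finds finds finds S finds finds ⇒ finds finds finds finds finds finds the finds finds finds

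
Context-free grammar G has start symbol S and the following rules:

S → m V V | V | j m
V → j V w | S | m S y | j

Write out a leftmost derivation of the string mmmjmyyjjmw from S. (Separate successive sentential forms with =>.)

S => mVV   [S → m V V]
mVV => mmSyV   [V → m S y]
mmSyV => mmVyV   [S → V]
mmVyV => mmmSyyV   [V → m S y]
mmmSyyV => mmmjmyyV   [S → j m]
mmmjmyyV => mmmjmyyjVw   [V → j V w]
mmmjmyyjVw => mmmjmyyjSw   [V → S]
mmmjmyyjSw => mmmjmyyjjmw   [S → j m]

S => mVV => mmSyV => mmVyV => mmmSyyV => mmmjmyyV => mmmjmyyjVw => mmmjmyyjSw => mmmjmyyjjmw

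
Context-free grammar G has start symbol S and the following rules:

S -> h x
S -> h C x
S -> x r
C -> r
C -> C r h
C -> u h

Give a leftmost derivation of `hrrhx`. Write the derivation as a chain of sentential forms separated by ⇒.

S ⇒ hCx ⇒ hCrhx ⇒ hrrhx

S ⇒ hCx   [S -> h C x]
hCx ⇒ hCrhx   [C -> C r h]
hCrhx ⇒ hrrhx   [C -> r]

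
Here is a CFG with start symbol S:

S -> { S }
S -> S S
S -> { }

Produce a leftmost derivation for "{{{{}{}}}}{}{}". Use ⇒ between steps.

S⇒SS⇒SSS⇒{S}SS⇒{{S}}SS⇒{{{S}}}SS⇒{{{SS}}}SS⇒{{{{}S}}}SS⇒{{{{}{}}}}SS⇒{{{{}{}}}}{}S⇒{{{{}{}}}}{}{}

S ⇒ SS   [S -> S S]
SS ⇒ SSS   [S -> S S]
SSS ⇒ {S}SS   [S -> { S }]
{S}SS ⇒ {{S}}SS   [S -> { S }]
{{S}}SS ⇒ {{{S}}}SS   [S -> { S }]
{{{S}}}SS ⇒ {{{SS}}}SS   [S -> S S]
{{{SS}}}SS ⇒ {{{{}S}}}SS   [S -> { }]
{{{{}S}}}SS ⇒ {{{{}{}}}}SS   [S -> { }]
{{{{}{}}}}SS ⇒ {{{{}{}}}}{}S   [S -> { }]
{{{{}{}}}}{}S ⇒ {{{{}{}}}}{}{}   [S -> { }]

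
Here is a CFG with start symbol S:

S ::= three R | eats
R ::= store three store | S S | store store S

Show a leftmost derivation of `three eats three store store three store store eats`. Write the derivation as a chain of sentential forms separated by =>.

S => three R   [S ::= three R]
three R => three S S   [R ::= S S]
three S S => three eats S   [S ::= eats]
three eats S => three eats three R   [S ::= three R]
three eats three R => three eats three store store S   [R ::= store store S]
three eats three store store S => three eats three store store three R   [S ::= three R]
three eats three store store three R => three eats three store store three store store S   [R ::= store store S]
three eats three store store three store store S => three eats three store store three store store eats   [S ::= eats]

S => three R => three S S => three eats S => three eats three R => three eats three store store S => three eats three store store three R => three eats three store store three store store S => three eats three store store three store store eats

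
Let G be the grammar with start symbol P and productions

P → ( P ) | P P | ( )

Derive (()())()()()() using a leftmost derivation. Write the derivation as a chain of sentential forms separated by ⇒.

P ⇒ PP ⇒ PPP ⇒ PPPP ⇒ PPPPP ⇒ (P)PPPP ⇒ (PP)PPPP ⇒ (()P)PPPP ⇒ (()())PPPP ⇒ (()())()PPP ⇒ (()())()()PP ⇒ (()())()()()P ⇒ (()())()()()()

P ⇒ PP   [P → P P]
PP ⇒ PPP   [P → P P]
PPP ⇒ PPPP   [P → P P]
PPPP ⇒ PPPPP   [P → P P]
PPPPP ⇒ (P)PPPP   [P → ( P )]
(P)PPPP ⇒ (PP)PPPP   [P → P P]
(PP)PPPP ⇒ (()P)PPPP   [P → ( )]
(()P)PPPP ⇒ (()())PPPP   [P → ( )]
(()())PPPP ⇒ (()())()PPP   [P → ( )]
(()())()PPP ⇒ (()())()()PP   [P → ( )]
(()())()()PP ⇒ (()())()()()P   [P → ( )]
(()())()()()P ⇒ (()())()()()()   [P → ( )]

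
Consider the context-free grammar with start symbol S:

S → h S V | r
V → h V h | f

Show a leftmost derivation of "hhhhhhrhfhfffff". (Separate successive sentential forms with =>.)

S => hSV => hhSVV => hhhSVVV => hhhhSVVVV => hhhhhSVVVVV => hhhhhhSVVVVVV => hhhhhhrVVVVVV => hhhhhhrhVhVVVVV => hhhhhhrhfhVVVVV => hhhhhhrhfhfVVVV => hhhhhhrhfhffVVV => hhhhhhrhfhfffVV => hhhhhhrhfhffffV => hhhhhhrhfhfffff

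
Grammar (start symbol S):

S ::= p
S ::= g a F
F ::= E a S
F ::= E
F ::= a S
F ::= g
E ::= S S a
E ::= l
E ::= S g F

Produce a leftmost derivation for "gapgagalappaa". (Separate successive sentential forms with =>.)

S => gaF => gaE => gaSSa => gapSa => gapgaFa => gapgaEa => gapgaSSaa => gapgagaFSaa => gapgagaEaSSaa => gapgagalaSSaa => gapgagalapSaa => gapgagalappaa

S => gaF   [S ::= g a F]
gaF => gaE   [F ::= E]
gaE => gaSSa   [E ::= S S a]
gaSSa => gapSa   [S ::= p]
gapSa => gapgaFa   [S ::= g a F]
gapgaFa => gapgaEa   [F ::= E]
gapgaEa => gapgaSSaa   [E ::= S S a]
gapgaSSaa => gapgagaFSaa   [S ::= g a F]
gapgagaFSaa => gapgagaEaSSaa   [F ::= E a S]
gapgagaEaSSaa => gapgagalaSSaa   [E ::= l]
gapgagalaSSaa => gapgagalapSaa   [S ::= p]
gapgagalapSaa => gapgagalappaa   [S ::= p]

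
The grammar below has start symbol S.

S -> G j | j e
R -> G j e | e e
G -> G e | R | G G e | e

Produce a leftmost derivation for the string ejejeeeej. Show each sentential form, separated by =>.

S => Gj   [S -> G j]
Gj => GGej   [G -> G G e]
GGej => RGej   [G -> R]
RGej => GjeGej   [R -> G j e]
GjeGej => RjeGej   [G -> R]
RjeGej => GjejeGej   [R -> G j e]
GjejeGej => ejejeGej   [G -> e]
ejejeGej => ejejeRej   [G -> R]
ejejeRej => ejejeeeej   [R -> e e]

S=>Gj=>GGej=>RGej=>GjeGej=>RjeGej=>GjejeGej=>ejejeGej=>ejejeRej=>ejejeeeej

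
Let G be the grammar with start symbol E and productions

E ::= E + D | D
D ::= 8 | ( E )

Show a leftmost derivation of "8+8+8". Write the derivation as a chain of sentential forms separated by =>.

E => E+D => E+D+D => D+D+D => 8+D+D => 8+8+D => 8+8+8

E => E+D   [E ::= E + D]
E+D => E+D+D   [E ::= E + D]
E+D+D => D+D+D   [E ::= D]
D+D+D => 8+D+D   [D ::= 8]
8+D+D => 8+8+D   [D ::= 8]
8+8+D => 8+8+8   [D ::= 8]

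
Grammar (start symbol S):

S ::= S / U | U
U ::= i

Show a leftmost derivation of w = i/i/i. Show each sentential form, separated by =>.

S => S/U   [S ::= S / U]
S/U => S/U/U   [S ::= S / U]
S/U/U => U/U/U   [S ::= U]
U/U/U => i/U/U   [U ::= i]
i/U/U => i/i/U   [U ::= i]
i/i/U => i/i/i   [U ::= i]

S => S/U => S/U/U => U/U/U => i/U/U => i/i/U => i/i/i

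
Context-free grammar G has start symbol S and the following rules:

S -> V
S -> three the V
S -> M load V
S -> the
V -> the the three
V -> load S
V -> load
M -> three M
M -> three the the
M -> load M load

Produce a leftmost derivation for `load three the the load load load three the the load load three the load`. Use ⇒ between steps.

S ⇒ M load V ⇒ load M load load V ⇒ load three the the load load V ⇒ load three the the load load load S ⇒ load three the the load load load M load V ⇒ load three the the load load load three the the load V ⇒ load three the the load load load three the the load load S ⇒ load three the the load load load three the the load load three the V ⇒ load three the the load load load three the the load load three the load

S ⇒ M load V   [S -> M load V]
M load V ⇒ load M load load V   [M -> load M load]
load M load load V ⇒ load three the the load load V   [M -> three the the]
load three the the load load V ⇒ load three the the load load load S   [V -> load S]
load three the the load load load S ⇒ load three the the load load load M load V   [S -> M load V]
load three the the load load load M load V ⇒ load three the the load load load three the the load V   [M -> three the the]
load three the the load load load three the the load V ⇒ load three the the load load load three the the load load S   [V -> load S]
load three the the load load load three the the load load S ⇒ load three the the load load load three the the load load three the V   [S -> three the V]
load three the the load load load three the the load load three the V ⇒ load three the the load load load three the the load load three the load   [V -> load]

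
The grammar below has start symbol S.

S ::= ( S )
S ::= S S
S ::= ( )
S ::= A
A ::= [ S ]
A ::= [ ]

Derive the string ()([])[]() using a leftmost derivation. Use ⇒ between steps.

S ⇒ SS   [S ::= S S]
SS ⇒ SSS   [S ::= S S]
SSS ⇒ ()SS   [S ::= ( )]
()SS ⇒ ()SSS   [S ::= S S]
()SSS ⇒ ()(S)SS   [S ::= ( S )]
()(S)SS ⇒ ()(A)SS   [S ::= A]
()(A)SS ⇒ ()([])SS   [A ::= [ ]]
()([])SS ⇒ ()([])AS   [S ::= A]
()([])AS ⇒ ()([])[]S   [A ::= [ ]]
()([])[]S ⇒ ()([])[]()   [S ::= ( )]

S ⇒ SS ⇒ SSS ⇒ ()SS ⇒ ()SSS ⇒ ()(S)SS ⇒ ()(A)SS ⇒ ()([])SS ⇒ ()([])AS ⇒ ()([])[]S ⇒ ()([])[]()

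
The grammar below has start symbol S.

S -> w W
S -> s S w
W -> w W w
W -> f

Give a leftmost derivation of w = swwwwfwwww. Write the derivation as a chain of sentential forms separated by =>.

S => sSw => swWw => swwWww => swwwWwww => swwwwWwwww => swwwwfwwww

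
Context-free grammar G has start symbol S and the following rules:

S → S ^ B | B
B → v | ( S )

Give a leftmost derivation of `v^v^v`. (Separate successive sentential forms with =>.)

S => S^B   [S → S ^ B]
S^B => S^B^B   [S → S ^ B]
S^B^B => B^B^B   [S → B]
B^B^B => v^B^B   [B → v]
v^B^B => v^v^B   [B → v]
v^v^B => v^v^v   [B → v]

S=>S^B=>S^B^B=>B^B^B=>v^B^B=>v^v^B=>v^v^v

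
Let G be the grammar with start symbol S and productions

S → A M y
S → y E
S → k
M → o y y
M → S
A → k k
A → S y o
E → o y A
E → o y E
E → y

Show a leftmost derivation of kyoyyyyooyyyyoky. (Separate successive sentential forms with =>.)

S => AMy   [S → A M y]
AMy => SyoMy   [A → S y o]
SyoMy => AMyyoMy   [S → A M y]
AMyyoMy => SyoMyyoMy   [A → S y o]
SyoMyyoMy => AMyyoMyyoMy   [S → A M y]
AMyyoMyyoMy => SyoMyyoMyyoMy   [A → S y o]
SyoMyyoMyyoMy => kyoMyyoMyyoMy   [S → k]
kyoMyyoMyyoMy => kyoSyyoMyyoMy   [M → S]
kyoSyyoMyyoMy => kyoyEyyoMyyoMy   [S → y E]
kyoyEyyoMyyoMy => kyoyyyyoMyyoMy   [E → y]
kyoyyyyoMyyoMy => kyoyyyyooyyyyoMy   [M → o y y]
kyoyyyyooyyyyoMy => kyoyyyyooyyyyoSy   [M → S]
kyoyyyyooyyyyoSy => kyoyyyyooyyyyoky   [S → k]

S => AMy => SyoMy => AMyyoMy => SyoMyyoMy => AMyyoMyyoMy => SyoMyyoMyyoMy => kyoMyyoMyyoMy => kyoSyyoMyyoMy => kyoyEyyoMyyoMy => kyoyyyyoMyyoMy => kyoyyyyooyyyyoMy => kyoyyyyooyyyyoSy => kyoyyyyooyyyyoky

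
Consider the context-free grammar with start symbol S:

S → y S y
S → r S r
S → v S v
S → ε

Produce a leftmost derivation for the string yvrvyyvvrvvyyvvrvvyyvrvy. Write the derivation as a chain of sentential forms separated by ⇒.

S ⇒ ySy   [S → y S y]
ySy ⇒ yvSvy   [S → v S v]
yvSvy ⇒ yvrSrvy   [S → r S r]
yvrSrvy ⇒ yvrvSvrvy   [S → v S v]
yvrvSvrvy ⇒ yvrvySyvrvy   [S → y S y]
yvrvySyvrvy ⇒ yvrvyySyyvrvy   [S → y S y]
yvrvyySyyvrvy ⇒ yvrvyyvSvyyvrvy   [S → v S v]
yvrvyyvSvyyvrvy ⇒ yvrvyyvvSvvyyvrvy   [S → v S v]
yvrvyyvvSvvyyvrvy ⇒ yvrvyyvvrSrvvyyvrvy   [S → r S r]
yvrvyyvvrSrvvyyvrvy ⇒ yvrvyyvvrvSvrvvyyvrvy   [S → v S v]
yvrvyyvvrvSvrvvyyvrvy ⇒ yvrvyyvvrvvSvvrvvyyvrvy   [S → v S v]
yvrvyyvvrvvSvvrvvyyvrvy ⇒ yvrvyyvvrvvySyvvrvvyyvrvy   [S → y S y]
yvrvyyvvrvvySyvvrvvyyvrvy ⇒ yvrvyyvvrvvyyvvrvvyyvrvy   [S → ε]

S ⇒ ySy ⇒ yvSvy ⇒ yvrSrvy ⇒ yvrvSvrvy ⇒ yvrvySyvrvy ⇒ yvrvyySyyvrvy ⇒ yvrvyyvSvyyvrvy ⇒ yvrvyyvvSvvyyvrvy ⇒ yvrvyyvvrSrvvyyvrvy ⇒ yvrvyyvvrvSvrvvyyvrvy ⇒ yvrvyyvvrvvSvvrvvyyvrvy ⇒ yvrvyyvvrvvySyvvrvvyyvrvy ⇒ yvrvyyvvrvvyyvvrvvyyvrvy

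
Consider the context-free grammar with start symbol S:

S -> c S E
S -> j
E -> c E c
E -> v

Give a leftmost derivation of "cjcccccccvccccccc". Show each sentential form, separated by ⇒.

S⇒cSE⇒cjE⇒cjcEc⇒cjccEcc⇒cjcccEccc⇒cjccccEcccc⇒cjcccccEccccc⇒cjccccccEcccccc⇒cjcccccccEccccccc⇒cjcccccccvccccccc

S ⇒ cSE   [S -> c S E]
cSE ⇒ cjE   [S -> j]
cjE ⇒ cjcEc   [E -> c E c]
cjcEc ⇒ cjccEcc   [E -> c E c]
cjccEcc ⇒ cjcccEccc   [E -> c E c]
cjcccEccc ⇒ cjccccEcccc   [E -> c E c]
cjccccEcccc ⇒ cjcccccEccccc   [E -> c E c]
cjcccccEccccc ⇒ cjccccccEcccccc   [E -> c E c]
cjccccccEcccccc ⇒ cjcccccccEccccccc   [E -> c E c]
cjcccccccEccccccc ⇒ cjcccccccvccccccc   [E -> v]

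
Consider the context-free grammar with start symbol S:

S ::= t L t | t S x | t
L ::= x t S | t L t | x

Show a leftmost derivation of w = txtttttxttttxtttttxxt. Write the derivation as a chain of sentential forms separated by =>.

S=>tLt=>txtSt=>txttSxt=>txtttSxxt=>txttttLtxxt=>txtttttLttxxt=>txtttttxtSttxxt=>txtttttxttLtttxxt=>txtttttxtttLttttxxt=>txtttttxttttLtttttxxt=>txtttttxttttxtttttxxt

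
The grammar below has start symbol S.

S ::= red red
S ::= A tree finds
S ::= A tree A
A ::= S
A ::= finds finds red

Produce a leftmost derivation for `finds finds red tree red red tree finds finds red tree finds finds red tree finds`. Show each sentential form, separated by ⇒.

S ⇒ A tree A ⇒ S tree A ⇒ A tree A tree A ⇒ finds finds red tree A tree A ⇒ finds finds red tree S tree A ⇒ finds finds red tree A tree A tree A ⇒ finds finds red tree S tree A tree A ⇒ finds finds red tree red red tree A tree A ⇒ finds finds red tree red red tree finds finds red tree A ⇒ finds finds red tree red red tree finds finds red tree S ⇒ finds finds red tree red red tree finds finds red tree A tree finds ⇒ finds finds red tree red red tree finds finds red tree finds finds red tree finds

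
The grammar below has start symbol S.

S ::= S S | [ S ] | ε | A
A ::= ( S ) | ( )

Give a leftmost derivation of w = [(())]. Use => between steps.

S=>[S]=>[SS]=>[SSS]=>[ASS]=>[(S)SS]=>[(A)SS]=>[(())SS]=>[(())S]=>[(())]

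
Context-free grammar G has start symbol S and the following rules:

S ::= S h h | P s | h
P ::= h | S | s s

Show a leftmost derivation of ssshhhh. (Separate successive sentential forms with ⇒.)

S ⇒ Shh ⇒ Shhhh ⇒ Pshhhh ⇒ ssshhhh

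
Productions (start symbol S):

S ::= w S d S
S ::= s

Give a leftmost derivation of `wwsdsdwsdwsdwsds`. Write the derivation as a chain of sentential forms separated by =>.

S=>wSdS=>wwSdSdS=>wwsdSdS=>wwsdsdS=>wwsdsdwSdS=>wwsdsdwsdS=>wwsdsdwsdwSdS=>wwsdsdwsdwsdS=>wwsdsdwsdwsdwSdS=>wwsdsdwsdwsdwsdS=>wwsdsdwsdwsdwsds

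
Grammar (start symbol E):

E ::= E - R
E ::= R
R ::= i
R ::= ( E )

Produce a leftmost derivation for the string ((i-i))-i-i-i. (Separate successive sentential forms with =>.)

E => E-R => E-R-R => E-R-R-R => R-R-R-R => (E)-R-R-R => (R)-R-R-R => ((E))-R-R-R => ((E-R))-R-R-R => ((R-R))-R-R-R => ((i-R))-R-R-R => ((i-i))-R-R-R => ((i-i))-i-R-R => ((i-i))-i-i-R => ((i-i))-i-i-i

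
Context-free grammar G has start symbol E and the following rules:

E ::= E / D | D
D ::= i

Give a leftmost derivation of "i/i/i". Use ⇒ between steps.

E ⇒ E/D   [E ::= E / D]
E/D ⇒ E/D/D   [E ::= E / D]
E/D/D ⇒ D/D/D   [E ::= D]
D/D/D ⇒ i/D/D   [D ::= i]
i/D/D ⇒ i/i/D   [D ::= i]
i/i/D ⇒ i/i/i   [D ::= i]

E⇒E/D⇒E/D/D⇒D/D/D⇒i/D/D⇒i/i/D⇒i/i/i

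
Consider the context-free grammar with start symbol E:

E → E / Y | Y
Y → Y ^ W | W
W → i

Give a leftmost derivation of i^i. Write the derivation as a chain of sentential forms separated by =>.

E => Y => Y^W => W^W => i^W => i^i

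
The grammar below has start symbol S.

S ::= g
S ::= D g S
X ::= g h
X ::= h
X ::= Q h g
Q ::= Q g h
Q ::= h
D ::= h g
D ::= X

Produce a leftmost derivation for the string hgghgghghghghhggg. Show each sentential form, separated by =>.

S => DgS   [S ::= D g S]
DgS => hggS   [D ::= h g]
hggS => hggDgS   [S ::= D g S]
hggDgS => hgghggS   [D ::= h g]
hgghggS => hgghggDgS   [S ::= D g S]
hgghggDgS => hgghggXgS   [D ::= X]
hgghggXgS => hgghggQhggS   [X ::= Q h g]
hgghggQhggS => hgghggQghhggS   [Q ::= Q g h]
hgghggQghhggS => hgghggQghghhggS   [Q ::= Q g h]
hgghggQghghhggS => hgghggQghghghhggS   [Q ::= Q g h]
hgghggQghghghhggS => hgghgghghghghhggS   [Q ::= h]
hgghgghghghghhggS => hgghgghghghghhggg   [S ::= g]

S=>DgS=>hggS=>hggDgS=>hgghggS=>hgghggDgS=>hgghggXgS=>hgghggQhggS=>hgghggQghhggS=>hgghggQghghhggS=>hgghggQghghghhggS=>hgghgghghghghhggS=>hgghgghghghghhggg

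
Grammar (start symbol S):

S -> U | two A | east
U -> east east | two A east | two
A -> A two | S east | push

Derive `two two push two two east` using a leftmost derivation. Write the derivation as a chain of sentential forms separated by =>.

S => two A => two S east => two two A east => two two A two east => two two A two two east => two two push two two east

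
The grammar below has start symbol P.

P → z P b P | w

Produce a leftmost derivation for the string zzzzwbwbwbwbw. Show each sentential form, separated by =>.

P => zPbP => zzPbPbP => zzzPbPbPbP => zzzzPbPbPbPbP => zzzzwbPbPbPbP => zzzzwbwbPbPbP => zzzzwbwbwbPbP => zzzzwbwbwbwbP => zzzzwbwbwbwbw

P => zPbP   [P → z P b P]
zPbP => zzPbPbP   [P → z P b P]
zzPbPbP => zzzPbPbPbP   [P → z P b P]
zzzPbPbPbP => zzzzPbPbPbPbP   [P → z P b P]
zzzzPbPbPbPbP => zzzzwbPbPbPbP   [P → w]
zzzzwbPbPbPbP => zzzzwbwbPbPbP   [P → w]
zzzzwbwbPbPbP => zzzzwbwbwbPbP   [P → w]
zzzzwbwbwbPbP => zzzzwbwbwbwbP   [P → w]
zzzzwbwbwbwbP => zzzzwbwbwbwbw   [P → w]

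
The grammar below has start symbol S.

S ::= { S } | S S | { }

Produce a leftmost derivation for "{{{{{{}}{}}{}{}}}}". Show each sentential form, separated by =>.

S=>{S}=>{{S}}=>{{{S}}}=>{{{SS}}}=>{{{SSS}}}=>{{{{S}SS}}}=>{{{{SS}SS}}}=>{{{{{S}S}SS}}}=>{{{{{{}}S}SS}}}=>{{{{{{}}{}}SS}}}=>{{{{{{}}{}}{}S}}}=>{{{{{{}}{}}{}{}}}}

S => {S}   [S ::= { S }]
{S} => {{S}}   [S ::= { S }]
{{S}} => {{{S}}}   [S ::= { S }]
{{{S}}} => {{{SS}}}   [S ::= S S]
{{{SS}}} => {{{SSS}}}   [S ::= S S]
{{{SSS}}} => {{{{S}SS}}}   [S ::= { S }]
{{{{S}SS}}} => {{{{SS}SS}}}   [S ::= S S]
{{{{SS}SS}}} => {{{{{S}S}SS}}}   [S ::= { S }]
{{{{{S}S}SS}}} => {{{{{{}}S}SS}}}   [S ::= { }]
{{{{{{}}S}SS}}} => {{{{{{}}{}}SS}}}   [S ::= { }]
{{{{{{}}{}}SS}}} => {{{{{{}}{}}{}S}}}   [S ::= { }]
{{{{{{}}{}}{}S}}} => {{{{{{}}{}}{}{}}}}   [S ::= { }]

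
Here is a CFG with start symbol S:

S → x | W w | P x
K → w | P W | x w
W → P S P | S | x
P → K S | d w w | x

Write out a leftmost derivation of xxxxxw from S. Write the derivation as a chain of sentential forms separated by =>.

S => Ww => PSPw => KSSPw => PWSSPw => xWSSPw => xxSSPw => xxxSPw => xxxxPw => xxxxxw

S => Ww   [S → W w]
Ww => PSPw   [W → P S P]
PSPw => KSSPw   [P → K S]
KSSPw => PWSSPw   [K → P W]
PWSSPw => xWSSPw   [P → x]
xWSSPw => xxSSPw   [W → x]
xxSSPw => xxxSPw   [S → x]
xxxSPw => xxxxPw   [S → x]
xxxxPw => xxxxxw   [P → x]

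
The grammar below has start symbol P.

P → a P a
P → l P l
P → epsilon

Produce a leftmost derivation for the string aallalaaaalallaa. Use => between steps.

P => aPa => aaPaa => aalPlaa => aallPllaa => aallaPallaa => aallalPlallaa => aallalaPalallaa => aallalaaPaalallaa => aallalaaaalallaa

P => aPa   [P → a P a]
aPa => aaPaa   [P → a P a]
aaPaa => aalPlaa   [P → l P l]
aalPlaa => aallPllaa   [P → l P l]
aallPllaa => aallaPallaa   [P → a P a]
aallaPallaa => aallalPlallaa   [P → l P l]
aallalPlallaa => aallalaPalallaa   [P → a P a]
aallalaPalallaa => aallalaaPaalallaa   [P → a P a]
aallalaaPaalallaa => aallalaaaalallaa   [P → epsilon]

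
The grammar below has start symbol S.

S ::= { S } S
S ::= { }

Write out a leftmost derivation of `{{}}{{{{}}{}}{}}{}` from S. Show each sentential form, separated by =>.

S => {S}S => {{}}S => {{}}{S}S => {{}}{{S}S}S => {{}}{{{S}S}S}S => {{}}{{{{}}S}S}S => {{}}{{{{}}{}}S}S => {{}}{{{{}}{}}{}}S => {{}}{{{{}}{}}{}}{}

S => {S}S   [S ::= { S } S]
{S}S => {{}}S   [S ::= { }]
{{}}S => {{}}{S}S   [S ::= { S } S]
{{}}{S}S => {{}}{{S}S}S   [S ::= { S } S]
{{}}{{S}S}S => {{}}{{{S}S}S}S   [S ::= { S } S]
{{}}{{{S}S}S}S => {{}}{{{{}}S}S}S   [S ::= { }]
{{}}{{{{}}S}S}S => {{}}{{{{}}{}}S}S   [S ::= { }]
{{}}{{{{}}{}}S}S => {{}}{{{{}}{}}{}}S   [S ::= { }]
{{}}{{{{}}{}}{}}S => {{}}{{{{}}{}}{}}{}   [S ::= { }]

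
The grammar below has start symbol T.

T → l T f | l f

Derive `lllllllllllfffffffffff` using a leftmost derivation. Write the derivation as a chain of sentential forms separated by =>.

T => lTf => llTff => lllTfff => llllTffff => lllllTfffff => llllllTffffff => lllllllTfffffff => llllllllTffffffff => lllllllllTfffffffff => llllllllllTffffffffff => lllllllllllfffffffffff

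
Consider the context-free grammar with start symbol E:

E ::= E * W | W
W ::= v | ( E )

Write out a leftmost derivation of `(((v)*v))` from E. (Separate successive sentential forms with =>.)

E => W => (E) => (W) => ((E)) => ((E*W)) => ((W*W)) => (((E)*W)) => (((W)*W)) => (((v)*W)) => (((v)*v))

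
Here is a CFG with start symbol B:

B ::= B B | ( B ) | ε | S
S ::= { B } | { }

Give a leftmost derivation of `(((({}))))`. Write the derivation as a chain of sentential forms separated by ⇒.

B ⇒ (B) ⇒ (BB) ⇒ ((B)B) ⇒ (((B))B) ⇒ ((((B)))B) ⇒ ((((BB)))B) ⇒ ((((SB)))B) ⇒ (((({}B)))B) ⇒ (((({})))B) ⇒ (((({}))))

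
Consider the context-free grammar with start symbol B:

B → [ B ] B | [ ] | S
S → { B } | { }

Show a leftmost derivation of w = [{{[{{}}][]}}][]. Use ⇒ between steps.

B⇒[B]B⇒[S]B⇒[{B}]B⇒[{S}]B⇒[{{B}}]B⇒[{{[B]B}}]B⇒[{{[S]B}}]B⇒[{{[{B}]B}}]B⇒[{{[{S}]B}}]B⇒[{{[{{}}]B}}]B⇒[{{[{{}}][]}}]B⇒[{{[{{}}][]}}][]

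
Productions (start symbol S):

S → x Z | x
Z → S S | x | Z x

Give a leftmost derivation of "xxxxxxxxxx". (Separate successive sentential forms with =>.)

S => xZ => xSS => xxZS => xxSSS => xxxZSS => xxxSSSS => xxxxZSSS => xxxxSSSSS => xxxxxZSSSS => xxxxxxSSSS => xxxxxxxSSS => xxxxxxxxSS => xxxxxxxxxS => xxxxxxxxxx

S => xZ   [S → x Z]
xZ => xSS   [Z → S S]
xSS => xxZS   [S → x Z]
xxZS => xxSSS   [Z → S S]
xxSSS => xxxZSS   [S → x Z]
xxxZSS => xxxSSSS   [Z → S S]
xxxSSSS => xxxxZSSS   [S → x Z]
xxxxZSSS => xxxxSSSSS   [Z → S S]
xxxxSSSSS => xxxxxZSSSS   [S → x Z]
xxxxxZSSSS => xxxxxxSSSS   [Z → x]
xxxxxxSSSS => xxxxxxxSSS   [S → x]
xxxxxxxSSS => xxxxxxxxSS   [S → x]
xxxxxxxxSS => xxxxxxxxxS   [S → x]
xxxxxxxxxS => xxxxxxxxxx   [S → x]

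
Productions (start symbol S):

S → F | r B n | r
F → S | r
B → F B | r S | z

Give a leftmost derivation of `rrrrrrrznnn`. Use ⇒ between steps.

S⇒rBn⇒rrSn⇒rrrBnn⇒rrrFBnn⇒rrrrBnn⇒rrrrFBnn⇒rrrrrBnn⇒rrrrrrSnn⇒rrrrrrrBnnn⇒rrrrrrrznnn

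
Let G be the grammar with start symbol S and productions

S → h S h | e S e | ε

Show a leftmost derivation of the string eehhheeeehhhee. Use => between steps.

S => eSe   [S → e S e]
eSe => eeSee   [S → e S e]
eeSee => eehShee   [S → h S h]
eehShee => eehhShhee   [S → h S h]
eehhShhee => eehhhShhhee   [S → h S h]
eehhhShhhee => eehhheSehhhee   [S → e S e]
eehhheSehhhee => eehhheeSeehhhee   [S → e S e]
eehhheeSeehhhee => eehhheeeehhhee   [S → ε]

S => eSe => eeSee => eehShee => eehhShhee => eehhhShhhee => eehhheSehhhee => eehhheeSeehhhee => eehhheeeehhhee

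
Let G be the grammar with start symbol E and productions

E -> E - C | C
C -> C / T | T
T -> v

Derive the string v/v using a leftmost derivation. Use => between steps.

E => C => C/T => T/T => v/T => v/v

E => C   [E -> C]
C => C/T   [C -> C / T]
C/T => T/T   [C -> T]
T/T => v/T   [T -> v]
v/T => v/v   [T -> v]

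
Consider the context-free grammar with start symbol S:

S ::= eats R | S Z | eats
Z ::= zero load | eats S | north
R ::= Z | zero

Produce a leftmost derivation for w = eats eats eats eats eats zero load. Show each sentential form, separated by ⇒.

S ⇒ eats R ⇒ eats Z ⇒ eats eats S ⇒ eats eats eats R ⇒ eats eats eats Z ⇒ eats eats eats eats S ⇒ eats eats eats eats S Z ⇒ eats eats eats eats eats Z ⇒ eats eats eats eats eats zero load

S ⇒ eats R   [S ::= eats R]
eats R ⇒ eats Z   [R ::= Z]
eats Z ⇒ eats eats S   [Z ::= eats S]
eats eats S ⇒ eats eats eats R   [S ::= eats R]
eats eats eats R ⇒ eats eats eats Z   [R ::= Z]
eats eats eats Z ⇒ eats eats eats eats S   [Z ::= eats S]
eats eats eats eats S ⇒ eats eats eats eats S Z   [S ::= S Z]
eats eats eats eats S Z ⇒ eats eats eats eats eats Z   [S ::= eats]
eats eats eats eats eats Z ⇒ eats eats eats eats eats zero load   [Z ::= zero load]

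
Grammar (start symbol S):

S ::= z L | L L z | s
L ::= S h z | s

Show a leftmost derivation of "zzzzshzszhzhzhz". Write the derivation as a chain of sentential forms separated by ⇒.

S⇒zL⇒zShz⇒zzLhz⇒zzShzhz⇒zzzLhzhz⇒zzzShzhzhz⇒zzzLLzhzhzhz⇒zzzShzLzhzhzhz⇒zzzzLhzLzhzhzhz⇒zzzzshzLzhzhzhz⇒zzzzshzszhzhzhz

S ⇒ zL   [S ::= z L]
zL ⇒ zShz   [L ::= S h z]
zShz ⇒ zzLhz   [S ::= z L]
zzLhz ⇒ zzShzhz   [L ::= S h z]
zzShzhz ⇒ zzzLhzhz   [S ::= z L]
zzzLhzhz ⇒ zzzShzhzhz   [L ::= S h z]
zzzShzhzhz ⇒ zzzLLzhzhzhz   [S ::= L L z]
zzzLLzhzhzhz ⇒ zzzShzLzhzhzhz   [L ::= S h z]
zzzShzLzhzhzhz ⇒ zzzzLhzLzhzhzhz   [S ::= z L]
zzzzLhzLzhzhzhz ⇒ zzzzshzLzhzhzhz   [L ::= s]
zzzzshzLzhzhzhz ⇒ zzzzshzszhzhzhz   [L ::= s]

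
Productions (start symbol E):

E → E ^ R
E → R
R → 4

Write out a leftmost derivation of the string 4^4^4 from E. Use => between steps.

E => E^R   [E → E ^ R]
E^R => E^R^R   [E → E ^ R]
E^R^R => R^R^R   [E → R]
R^R^R => 4^R^R   [R → 4]
4^R^R => 4^4^R   [R → 4]
4^4^R => 4^4^4   [R → 4]

E => E^R => E^R^R => R^R^R => 4^R^R => 4^4^R => 4^4^4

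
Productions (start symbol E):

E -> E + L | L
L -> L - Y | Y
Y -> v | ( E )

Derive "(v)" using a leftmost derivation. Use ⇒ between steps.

E⇒L⇒Y⇒(E)⇒(L)⇒(Y)⇒(v)

E ⇒ L   [E -> L]
L ⇒ Y   [L -> Y]
Y ⇒ (E)   [Y -> ( E )]
(E) ⇒ (L)   [E -> L]
(L) ⇒ (Y)   [L -> Y]
(Y) ⇒ (v)   [Y -> v]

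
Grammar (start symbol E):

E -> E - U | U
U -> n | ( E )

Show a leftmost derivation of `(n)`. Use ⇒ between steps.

E ⇒ U   [E -> U]
U ⇒ (E)   [U -> ( E )]
(E) ⇒ (U)   [E -> U]
(U) ⇒ (n)   [U -> n]

E ⇒ U ⇒ (E) ⇒ (U) ⇒ (n)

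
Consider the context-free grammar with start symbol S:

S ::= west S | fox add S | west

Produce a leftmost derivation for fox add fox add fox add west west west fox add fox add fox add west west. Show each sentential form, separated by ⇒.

S ⇒ fox add S ⇒ fox add fox add S ⇒ fox add fox add fox add S ⇒ fox add fox add fox add west S ⇒ fox add fox add fox add west west S ⇒ fox add fox add fox add west west west S ⇒ fox add fox add fox add west west west fox add S ⇒ fox add fox add fox add west west west fox add fox add S ⇒ fox add fox add fox add west west west fox add fox add fox add S ⇒ fox add fox add fox add west west west fox add fox add fox add west S ⇒ fox add fox add fox add west west west fox add fox add fox add west west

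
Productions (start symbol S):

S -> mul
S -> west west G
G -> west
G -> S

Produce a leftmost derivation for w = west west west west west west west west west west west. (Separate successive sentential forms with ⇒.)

S ⇒ west west G ⇒ west west S ⇒ west west west west G ⇒ west west west west S ⇒ west west west west west west G ⇒ west west west west west west S ⇒ west west west west west west west west G ⇒ west west west west west west west west S ⇒ west west west west west west west west west west G ⇒ west west west west west west west west west west west

S ⇒ west west G   [S -> west west G]
west west G ⇒ west west S   [G -> S]
west west S ⇒ west west west west G   [S -> west west G]
west west west west G ⇒ west west west west S   [G -> S]
west west west west S ⇒ west west west west west west G   [S -> west west G]
west west west west west west G ⇒ west west west west west west S   [G -> S]
west west west west west west S ⇒ west west west west west west west west G   [S -> west west G]
west west west west west west west west G ⇒ west west west west west west west west S   [G -> S]
west west west west west west west west S ⇒ west west west west west west west west west west G   [S -> west west G]
west west west west west west west west west west G ⇒ west west west west west west west west west west west   [G -> west]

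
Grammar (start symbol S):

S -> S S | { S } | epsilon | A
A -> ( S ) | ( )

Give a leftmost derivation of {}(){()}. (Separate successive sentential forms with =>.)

S => SS => SSS => {S}SS => {}SS => {}AS => {}()S => {}(){S} => {}(){A} => {}(){(S)} => {}(){()}

S => SS   [S -> S S]
SS => SSS   [S -> S S]
SSS => {S}SS   [S -> { S }]
{S}SS => {}SS   [S -> epsilon]
{}SS => {}AS   [S -> A]
{}AS => {}()S   [A -> ( )]
{}()S => {}(){S}   [S -> { S }]
{}(){S} => {}(){A}   [S -> A]
{}(){A} => {}(){(S)}   [A -> ( S )]
{}(){(S)} => {}(){()}   [S -> epsilon]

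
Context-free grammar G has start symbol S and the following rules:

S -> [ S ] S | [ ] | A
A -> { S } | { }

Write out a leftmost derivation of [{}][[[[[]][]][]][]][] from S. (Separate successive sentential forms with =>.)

S=>[S]S=>[A]S=>[{}]S=>[{}][S]S=>[{}][[S]S]S=>[{}][[[S]S]S]S=>[{}][[[[S]S]S]S]S=>[{}][[[[[]]S]S]S]S=>[{}][[[[[]][]]S]S]S=>[{}][[[[[]][]][]]S]S=>[{}][[[[[]][]][]][]]S=>[{}][[[[[]][]][]][]][]

S => [S]S   [S -> [ S ] S]
[S]S => [A]S   [S -> A]
[A]S => [{}]S   [A -> { }]
[{}]S => [{}][S]S   [S -> [ S ] S]
[{}][S]S => [{}][[S]S]S   [S -> [ S ] S]
[{}][[S]S]S => [{}][[[S]S]S]S   [S -> [ S ] S]
[{}][[[S]S]S]S => [{}][[[[S]S]S]S]S   [S -> [ S ] S]
[{}][[[[S]S]S]S]S => [{}][[[[[]]S]S]S]S   [S -> [ ]]
[{}][[[[[]]S]S]S]S => [{}][[[[[]][]]S]S]S   [S -> [ ]]
[{}][[[[[]][]]S]S]S => [{}][[[[[]][]][]]S]S   [S -> [ ]]
[{}][[[[[]][]][]]S]S => [{}][[[[[]][]][]][]]S   [S -> [ ]]
[{}][[[[[]][]][]][]]S => [{}][[[[[]][]][]][]][]   [S -> [ ]]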